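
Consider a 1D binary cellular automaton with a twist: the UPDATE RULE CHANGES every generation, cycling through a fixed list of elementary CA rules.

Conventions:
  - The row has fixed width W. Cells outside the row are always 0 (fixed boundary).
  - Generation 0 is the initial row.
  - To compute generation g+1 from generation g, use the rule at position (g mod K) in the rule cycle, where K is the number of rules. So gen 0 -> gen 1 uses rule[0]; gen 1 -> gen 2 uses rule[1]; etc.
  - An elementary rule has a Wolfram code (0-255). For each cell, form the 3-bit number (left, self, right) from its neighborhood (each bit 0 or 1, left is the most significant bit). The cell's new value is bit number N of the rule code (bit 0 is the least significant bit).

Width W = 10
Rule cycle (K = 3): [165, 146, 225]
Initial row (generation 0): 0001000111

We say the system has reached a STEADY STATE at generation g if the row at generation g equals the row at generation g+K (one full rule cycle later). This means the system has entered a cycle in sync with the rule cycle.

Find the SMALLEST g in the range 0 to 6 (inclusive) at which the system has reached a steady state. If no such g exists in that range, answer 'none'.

Answer: none

Derivation:
Gen 0: 0001000111
Gen 1 (rule 165): 1101010010
Gen 2 (rule 146): 0000001101
Gen 3 (rule 225): 1111100110
Gen 4 (rule 165): 0111000000
Gen 5 (rule 146): 1010100000
Gen 6 (rule 225): 0101001111
Gen 7 (rule 165): 0111000110
Gen 8 (rule 146): 1010101001
Gen 9 (rule 225): 0101010000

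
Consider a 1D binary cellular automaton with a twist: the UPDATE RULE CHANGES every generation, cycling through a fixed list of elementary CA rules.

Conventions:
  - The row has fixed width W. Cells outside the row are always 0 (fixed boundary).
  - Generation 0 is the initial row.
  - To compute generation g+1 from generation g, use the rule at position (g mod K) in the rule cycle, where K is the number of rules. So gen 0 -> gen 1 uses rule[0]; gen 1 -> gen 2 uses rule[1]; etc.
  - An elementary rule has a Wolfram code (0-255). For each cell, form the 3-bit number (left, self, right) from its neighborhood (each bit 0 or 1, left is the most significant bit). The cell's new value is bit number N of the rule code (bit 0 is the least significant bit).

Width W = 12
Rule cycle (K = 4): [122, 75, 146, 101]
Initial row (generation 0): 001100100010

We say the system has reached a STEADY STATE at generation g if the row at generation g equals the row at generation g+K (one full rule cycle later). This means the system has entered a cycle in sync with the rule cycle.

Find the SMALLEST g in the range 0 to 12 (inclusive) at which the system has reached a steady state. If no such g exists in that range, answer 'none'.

Gen 0: 001100100010
Gen 1 (rule 122): 011111010101
Gen 2 (rule 75): 110001000000
Gen 3 (rule 146): 001010100000
Gen 4 (rule 101): 101111101111
Gen 5 (rule 122): 011000111001
Gen 6 (rule 75): 111011101010
Gen 7 (rule 146): 010001000001
Gen 8 (rule 101): 010101011101
Gen 9 (rule 122): 101010110110
Gen 10 (rule 75): 000000110110
Gen 11 (rule 146): 000001000001
Gen 12 (rule 101): 111101011101
Gen 13 (rule 122): 100110110110
Gen 14 (rule 75): 001110110110
Gen 15 (rule 146): 010100000001
Gen 16 (rule 101): 011101111101

Answer: none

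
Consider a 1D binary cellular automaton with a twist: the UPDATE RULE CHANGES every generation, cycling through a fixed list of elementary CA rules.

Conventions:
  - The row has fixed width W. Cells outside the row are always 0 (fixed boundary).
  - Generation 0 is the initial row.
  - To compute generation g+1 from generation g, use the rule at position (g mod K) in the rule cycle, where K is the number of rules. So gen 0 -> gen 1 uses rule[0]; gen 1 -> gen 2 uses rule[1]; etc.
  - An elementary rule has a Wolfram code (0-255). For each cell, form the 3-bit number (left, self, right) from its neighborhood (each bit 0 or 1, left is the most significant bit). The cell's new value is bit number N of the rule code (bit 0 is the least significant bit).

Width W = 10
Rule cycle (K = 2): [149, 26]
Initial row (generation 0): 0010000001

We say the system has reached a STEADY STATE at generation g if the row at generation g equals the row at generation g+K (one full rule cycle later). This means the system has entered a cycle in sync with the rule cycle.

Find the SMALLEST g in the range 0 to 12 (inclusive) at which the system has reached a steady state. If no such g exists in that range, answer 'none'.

Gen 0: 0010000001
Gen 1 (rule 149): 1011111101
Gen 2 (rule 26): 0010000000
Gen 3 (rule 149): 1011111111
Gen 4 (rule 26): 0010000000
Gen 5 (rule 149): 1011111111
Gen 6 (rule 26): 0010000000
Gen 7 (rule 149): 1011111111
Gen 8 (rule 26): 0010000000
Gen 9 (rule 149): 1011111111
Gen 10 (rule 26): 0010000000
Gen 11 (rule 149): 1011111111
Gen 12 (rule 26): 0010000000
Gen 13 (rule 149): 1011111111
Gen 14 (rule 26): 0010000000

Answer: 2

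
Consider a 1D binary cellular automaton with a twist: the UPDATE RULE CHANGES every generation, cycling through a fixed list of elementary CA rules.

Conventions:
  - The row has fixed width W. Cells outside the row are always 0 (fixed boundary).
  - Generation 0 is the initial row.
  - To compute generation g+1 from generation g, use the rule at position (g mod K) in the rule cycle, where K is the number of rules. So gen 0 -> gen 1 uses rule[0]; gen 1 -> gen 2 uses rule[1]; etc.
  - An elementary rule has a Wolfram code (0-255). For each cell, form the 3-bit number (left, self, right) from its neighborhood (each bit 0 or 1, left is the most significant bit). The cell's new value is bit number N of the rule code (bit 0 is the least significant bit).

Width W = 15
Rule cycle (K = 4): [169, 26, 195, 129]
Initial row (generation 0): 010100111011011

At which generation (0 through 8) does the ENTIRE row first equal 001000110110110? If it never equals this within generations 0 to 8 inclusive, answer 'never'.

Gen 0: 010100111011011
Gen 1 (rule 169): 001000110110110
Gen 2 (rule 26): 010101100100101
Gen 3 (rule 195): 100000101001000
Gen 4 (rule 129): 001110000000011
Gen 5 (rule 169): 101100111111010
Gen 6 (rule 26): 001011100000001
Gen 7 (rule 195): 110001101111110
Gen 8 (rule 129): 000100000111100

Answer: 1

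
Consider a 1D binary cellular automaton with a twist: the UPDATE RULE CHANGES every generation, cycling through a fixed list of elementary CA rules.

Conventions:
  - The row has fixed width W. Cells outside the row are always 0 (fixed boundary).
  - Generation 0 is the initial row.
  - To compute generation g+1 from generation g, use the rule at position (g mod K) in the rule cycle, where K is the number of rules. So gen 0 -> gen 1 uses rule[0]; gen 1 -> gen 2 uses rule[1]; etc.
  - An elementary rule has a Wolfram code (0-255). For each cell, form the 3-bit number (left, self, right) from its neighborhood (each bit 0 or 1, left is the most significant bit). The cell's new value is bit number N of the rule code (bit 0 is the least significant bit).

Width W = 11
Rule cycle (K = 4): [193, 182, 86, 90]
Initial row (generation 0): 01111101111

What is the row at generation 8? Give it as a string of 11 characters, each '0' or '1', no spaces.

Answer: 00010010110

Derivation:
Gen 0: 01111101111
Gen 1 (rule 193): 00111100111
Gen 2 (rule 182): 01011011010
Gen 3 (rule 86): 11001001011
Gen 4 (rule 90): 11110110011
Gen 5 (rule 193): 01110010001
Gen 6 (rule 182): 10101111011
Gen 7 (rule 86): 10100001001
Gen 8 (rule 90): 00010010110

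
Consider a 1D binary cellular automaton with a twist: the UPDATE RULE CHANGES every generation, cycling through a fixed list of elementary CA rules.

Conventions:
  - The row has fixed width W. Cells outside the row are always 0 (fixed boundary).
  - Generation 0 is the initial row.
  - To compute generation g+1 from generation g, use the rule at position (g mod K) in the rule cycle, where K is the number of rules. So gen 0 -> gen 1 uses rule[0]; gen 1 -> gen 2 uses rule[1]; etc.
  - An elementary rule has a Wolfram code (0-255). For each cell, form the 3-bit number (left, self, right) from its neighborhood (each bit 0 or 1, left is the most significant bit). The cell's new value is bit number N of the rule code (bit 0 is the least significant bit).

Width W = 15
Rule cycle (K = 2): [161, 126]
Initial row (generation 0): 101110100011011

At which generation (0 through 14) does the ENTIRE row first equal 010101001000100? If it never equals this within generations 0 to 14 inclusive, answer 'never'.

Answer: 1

Derivation:
Gen 0: 101110100011011
Gen 1 (rule 161): 010101001000100
Gen 2 (rule 126): 111111111101110
Gen 3 (rule 161): 011111111010100
Gen 4 (rule 126): 110000001111110
Gen 5 (rule 161): 000111100111100
Gen 6 (rule 126): 001100111100110
Gen 7 (rule 161): 100000011000000
Gen 8 (rule 126): 110000111100000
Gen 9 (rule 161): 000110011001111
Gen 10 (rule 126): 001111111111001
Gen 11 (rule 161): 100111111110000
Gen 12 (rule 126): 111100000011000
Gen 13 (rule 161): 011001111000011
Gen 14 (rule 126): 111111001100111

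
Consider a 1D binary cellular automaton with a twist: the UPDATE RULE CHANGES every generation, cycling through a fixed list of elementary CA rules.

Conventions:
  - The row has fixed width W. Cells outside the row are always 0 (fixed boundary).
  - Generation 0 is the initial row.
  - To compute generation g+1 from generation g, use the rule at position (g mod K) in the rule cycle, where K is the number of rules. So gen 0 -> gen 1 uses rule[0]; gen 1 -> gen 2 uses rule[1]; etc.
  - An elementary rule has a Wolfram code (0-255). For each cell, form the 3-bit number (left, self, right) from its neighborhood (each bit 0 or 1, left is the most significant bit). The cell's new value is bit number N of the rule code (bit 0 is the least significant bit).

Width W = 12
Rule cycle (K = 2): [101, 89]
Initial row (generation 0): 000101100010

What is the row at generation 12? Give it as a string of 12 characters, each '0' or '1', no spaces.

Answer: 110001010101

Derivation:
Gen 0: 000101100010
Gen 1 (rule 101): 110110101010
Gen 2 (rule 89): 110110000001
Gen 3 (rule 101): 011010111101
Gen 4 (rule 89): 011000100100
Gen 5 (rule 101): 001010100101
Gen 6 (rule 89): 100000010000
Gen 7 (rule 101): 101111010111
Gen 8 (rule 89): 001001000101
Gen 9 (rule 101): 101001010111
Gen 10 (rule 89): 000100000101
Gen 11 (rule 101): 110101110111
Gen 12 (rule 89): 110001010101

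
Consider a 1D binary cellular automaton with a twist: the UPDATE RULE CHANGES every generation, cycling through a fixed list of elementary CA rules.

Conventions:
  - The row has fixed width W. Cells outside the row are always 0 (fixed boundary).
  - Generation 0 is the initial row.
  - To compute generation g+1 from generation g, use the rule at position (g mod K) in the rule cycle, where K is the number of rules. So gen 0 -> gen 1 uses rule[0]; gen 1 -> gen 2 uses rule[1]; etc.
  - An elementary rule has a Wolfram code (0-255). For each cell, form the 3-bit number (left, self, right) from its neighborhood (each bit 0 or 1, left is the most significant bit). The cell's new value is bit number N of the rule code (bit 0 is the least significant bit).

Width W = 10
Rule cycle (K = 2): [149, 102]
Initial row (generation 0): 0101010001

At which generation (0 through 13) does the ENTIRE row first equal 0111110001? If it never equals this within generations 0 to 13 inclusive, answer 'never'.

Answer: 10

Derivation:
Gen 0: 0101010001
Gen 1 (rule 149): 0101011101
Gen 2 (rule 102): 1111100111
Gen 3 (rule 149): 0111010010
Gen 4 (rule 102): 1001110110
Gen 5 (rule 149): 1100100001
Gen 6 (rule 102): 0101100011
Gen 7 (rule 149): 0100011000
Gen 8 (rule 102): 1100101000
Gen 9 (rule 149): 0010101111
Gen 10 (rule 102): 0111110001
Gen 11 (rule 149): 0011101101
Gen 12 (rule 102): 0100110111
Gen 13 (rule 149): 0110000010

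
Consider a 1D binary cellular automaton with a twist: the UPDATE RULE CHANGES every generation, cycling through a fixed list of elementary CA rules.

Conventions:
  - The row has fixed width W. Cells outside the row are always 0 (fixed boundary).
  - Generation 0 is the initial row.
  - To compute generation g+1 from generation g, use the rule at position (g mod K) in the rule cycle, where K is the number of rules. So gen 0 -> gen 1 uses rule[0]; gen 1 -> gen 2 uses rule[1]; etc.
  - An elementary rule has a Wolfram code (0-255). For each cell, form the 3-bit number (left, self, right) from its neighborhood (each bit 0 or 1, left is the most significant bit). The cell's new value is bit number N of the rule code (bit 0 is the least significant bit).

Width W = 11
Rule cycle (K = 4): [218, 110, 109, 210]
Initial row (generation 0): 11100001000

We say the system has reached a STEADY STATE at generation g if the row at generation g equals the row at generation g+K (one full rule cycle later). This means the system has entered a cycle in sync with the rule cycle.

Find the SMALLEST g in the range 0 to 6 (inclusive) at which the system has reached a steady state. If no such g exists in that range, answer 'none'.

Gen 0: 11100001000
Gen 1 (rule 218): 11110010100
Gen 2 (rule 110): 10010111100
Gen 3 (rule 109): 10011100101
Gen 4 (rule 210): 01101111000
Gen 5 (rule 218): 11101111100
Gen 6 (rule 110): 10111000100
Gen 7 (rule 109): 11101010101
Gen 8 (rule 210): 01100000000
Gen 9 (rule 218): 11110000000
Gen 10 (rule 110): 10010000000

Answer: none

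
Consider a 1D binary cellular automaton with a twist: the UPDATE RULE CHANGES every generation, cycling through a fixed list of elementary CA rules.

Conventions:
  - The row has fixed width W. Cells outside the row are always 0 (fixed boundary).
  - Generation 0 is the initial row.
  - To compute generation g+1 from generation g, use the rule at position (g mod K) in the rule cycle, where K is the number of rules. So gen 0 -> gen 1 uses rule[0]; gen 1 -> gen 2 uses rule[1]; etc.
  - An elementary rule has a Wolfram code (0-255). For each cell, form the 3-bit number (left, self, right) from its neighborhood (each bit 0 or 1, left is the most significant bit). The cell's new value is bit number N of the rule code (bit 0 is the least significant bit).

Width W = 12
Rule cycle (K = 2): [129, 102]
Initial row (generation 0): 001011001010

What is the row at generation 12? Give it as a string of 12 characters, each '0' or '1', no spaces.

Answer: 001000100001

Derivation:
Gen 0: 001011001010
Gen 1 (rule 129): 100000000000
Gen 2 (rule 102): 100000000000
Gen 3 (rule 129): 001111111111
Gen 4 (rule 102): 010000000001
Gen 5 (rule 129): 000111111100
Gen 6 (rule 102): 001000000100
Gen 7 (rule 129): 100011110001
Gen 8 (rule 102): 100100010011
Gen 9 (rule 129): 000001000000
Gen 10 (rule 102): 000011000000
Gen 11 (rule 129): 111000011111
Gen 12 (rule 102): 001000100001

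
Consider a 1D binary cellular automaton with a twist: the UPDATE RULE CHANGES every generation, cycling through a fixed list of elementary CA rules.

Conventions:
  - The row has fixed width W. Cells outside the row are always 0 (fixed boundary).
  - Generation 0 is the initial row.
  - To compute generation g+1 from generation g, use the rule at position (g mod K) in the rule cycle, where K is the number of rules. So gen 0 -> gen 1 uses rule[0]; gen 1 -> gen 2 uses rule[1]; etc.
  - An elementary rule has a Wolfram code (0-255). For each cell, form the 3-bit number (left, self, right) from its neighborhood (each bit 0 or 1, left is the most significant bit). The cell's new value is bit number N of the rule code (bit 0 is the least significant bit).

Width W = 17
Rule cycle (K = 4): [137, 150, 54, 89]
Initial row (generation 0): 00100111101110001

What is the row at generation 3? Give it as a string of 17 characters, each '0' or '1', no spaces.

Gen 0: 00100111101110001
Gen 1 (rule 137): 10000111001100100
Gen 2 (rule 150): 11001010110011110
Gen 3 (rule 54): 00111111001100001

Answer: 00111111001100001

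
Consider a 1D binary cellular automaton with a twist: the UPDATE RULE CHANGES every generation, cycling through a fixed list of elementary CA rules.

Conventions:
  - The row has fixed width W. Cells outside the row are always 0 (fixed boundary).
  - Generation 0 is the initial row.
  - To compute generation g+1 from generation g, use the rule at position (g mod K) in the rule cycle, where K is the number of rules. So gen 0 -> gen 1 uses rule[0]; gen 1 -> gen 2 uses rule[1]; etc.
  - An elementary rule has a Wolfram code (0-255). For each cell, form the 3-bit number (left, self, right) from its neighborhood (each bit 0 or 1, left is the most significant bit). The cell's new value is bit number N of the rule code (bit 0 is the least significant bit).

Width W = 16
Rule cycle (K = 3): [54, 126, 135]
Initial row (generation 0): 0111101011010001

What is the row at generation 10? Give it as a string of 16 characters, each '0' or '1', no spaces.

Answer: 1000011000000010

Derivation:
Gen 0: 0111101011010001
Gen 1 (rule 54): 1000011100111011
Gen 2 (rule 126): 1100110111101111
Gen 3 (rule 135): 0001000011000110
Gen 4 (rule 54): 0011100100101001
Gen 5 (rule 126): 0110111111111111
Gen 6 (rule 135): 1000011111111110
Gen 7 (rule 54): 1100100000000001
Gen 8 (rule 126): 1111110000000011
Gen 9 (rule 135): 0111100111111100
Gen 10 (rule 54): 1000011000000010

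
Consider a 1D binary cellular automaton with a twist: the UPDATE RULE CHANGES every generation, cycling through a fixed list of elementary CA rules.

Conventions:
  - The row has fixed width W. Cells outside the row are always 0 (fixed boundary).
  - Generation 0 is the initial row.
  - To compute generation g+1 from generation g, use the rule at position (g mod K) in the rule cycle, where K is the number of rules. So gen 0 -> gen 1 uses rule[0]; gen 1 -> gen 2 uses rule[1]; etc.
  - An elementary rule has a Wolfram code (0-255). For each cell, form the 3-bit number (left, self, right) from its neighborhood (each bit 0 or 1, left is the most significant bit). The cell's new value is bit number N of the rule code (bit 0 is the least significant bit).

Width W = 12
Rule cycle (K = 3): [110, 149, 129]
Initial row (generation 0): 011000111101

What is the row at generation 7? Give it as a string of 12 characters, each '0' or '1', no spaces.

Answer: 110110110010

Derivation:
Gen 0: 011000111101
Gen 1 (rule 110): 111001100111
Gen 2 (rule 149): 010100010010
Gen 3 (rule 129): 000001000000
Gen 4 (rule 110): 000011000000
Gen 5 (rule 149): 111000111111
Gen 6 (rule 129): 010010011110
Gen 7 (rule 110): 110110110010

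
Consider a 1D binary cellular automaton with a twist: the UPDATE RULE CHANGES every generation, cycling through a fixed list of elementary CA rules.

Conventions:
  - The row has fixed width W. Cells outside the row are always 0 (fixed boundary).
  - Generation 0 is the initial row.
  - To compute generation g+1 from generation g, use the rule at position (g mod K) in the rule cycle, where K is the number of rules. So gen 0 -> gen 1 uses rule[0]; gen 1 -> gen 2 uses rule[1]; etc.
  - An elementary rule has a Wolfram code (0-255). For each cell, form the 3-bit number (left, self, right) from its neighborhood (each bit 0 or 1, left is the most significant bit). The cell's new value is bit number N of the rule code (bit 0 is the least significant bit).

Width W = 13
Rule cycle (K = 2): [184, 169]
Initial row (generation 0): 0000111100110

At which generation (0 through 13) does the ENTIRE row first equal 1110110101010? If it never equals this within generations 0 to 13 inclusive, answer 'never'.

Answer: 2

Derivation:
Gen 0: 0000111100110
Gen 1 (rule 184): 0000111010101
Gen 2 (rule 169): 1110110101010
Gen 3 (rule 184): 1101101010101
Gen 4 (rule 169): 1011010101010
Gen 5 (rule 184): 0110101010101
Gen 6 (rule 169): 0101010101010
Gen 7 (rule 184): 0010101010101
Gen 8 (rule 169): 1001010101010
Gen 9 (rule 184): 0100101010101
Gen 10 (rule 169): 0000010101010
Gen 11 (rule 184): 0000001010101
Gen 12 (rule 169): 1111100101010
Gen 13 (rule 184): 1111010010101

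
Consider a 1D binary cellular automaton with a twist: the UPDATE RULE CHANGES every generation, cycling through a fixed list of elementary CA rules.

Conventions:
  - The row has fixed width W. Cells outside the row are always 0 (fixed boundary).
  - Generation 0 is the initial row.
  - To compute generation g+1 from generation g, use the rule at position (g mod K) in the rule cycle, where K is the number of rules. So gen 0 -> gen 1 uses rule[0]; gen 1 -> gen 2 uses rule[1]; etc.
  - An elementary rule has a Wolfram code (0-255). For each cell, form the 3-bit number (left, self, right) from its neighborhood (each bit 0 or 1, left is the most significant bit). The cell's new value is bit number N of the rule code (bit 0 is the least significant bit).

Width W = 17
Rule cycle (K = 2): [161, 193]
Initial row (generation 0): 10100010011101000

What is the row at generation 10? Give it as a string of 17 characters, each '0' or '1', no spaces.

Gen 0: 10100010011101000
Gen 1 (rule 161): 01001000001010011
Gen 2 (rule 193): 00000011100000001
Gen 3 (rule 161): 11111001001111100
Gen 4 (rule 193): 01111000000111101
Gen 5 (rule 161): 00110011110011010
Gen 6 (rule 193): 10010001110001000
Gen 7 (rule 161): 00000100100100011
Gen 8 (rule 193): 11110000000001001
Gen 9 (rule 161): 01100111111100000
Gen 10 (rule 193): 00100011111101111

Answer: 00100011111101111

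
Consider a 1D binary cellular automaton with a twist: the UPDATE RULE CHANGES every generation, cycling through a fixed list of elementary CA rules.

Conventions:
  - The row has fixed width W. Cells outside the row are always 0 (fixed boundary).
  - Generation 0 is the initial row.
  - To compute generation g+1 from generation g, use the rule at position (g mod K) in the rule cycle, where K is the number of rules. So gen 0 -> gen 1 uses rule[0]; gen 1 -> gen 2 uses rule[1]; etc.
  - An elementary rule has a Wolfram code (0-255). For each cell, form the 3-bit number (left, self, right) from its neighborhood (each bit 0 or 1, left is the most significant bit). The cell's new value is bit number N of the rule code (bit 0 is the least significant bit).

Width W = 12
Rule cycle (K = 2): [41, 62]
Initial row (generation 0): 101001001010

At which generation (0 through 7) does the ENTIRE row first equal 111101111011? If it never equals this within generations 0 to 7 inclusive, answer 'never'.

Answer: never

Derivation:
Gen 0: 101001001010
Gen 1 (rule 41): 010000000100
Gen 2 (rule 62): 111000001110
Gen 3 (rule 41): 100011101000
Gen 4 (rule 62): 110110011100
Gen 5 (rule 41): 101100010001
Gen 6 (rule 62): 111010111011
Gen 7 (rule 41): 100101100110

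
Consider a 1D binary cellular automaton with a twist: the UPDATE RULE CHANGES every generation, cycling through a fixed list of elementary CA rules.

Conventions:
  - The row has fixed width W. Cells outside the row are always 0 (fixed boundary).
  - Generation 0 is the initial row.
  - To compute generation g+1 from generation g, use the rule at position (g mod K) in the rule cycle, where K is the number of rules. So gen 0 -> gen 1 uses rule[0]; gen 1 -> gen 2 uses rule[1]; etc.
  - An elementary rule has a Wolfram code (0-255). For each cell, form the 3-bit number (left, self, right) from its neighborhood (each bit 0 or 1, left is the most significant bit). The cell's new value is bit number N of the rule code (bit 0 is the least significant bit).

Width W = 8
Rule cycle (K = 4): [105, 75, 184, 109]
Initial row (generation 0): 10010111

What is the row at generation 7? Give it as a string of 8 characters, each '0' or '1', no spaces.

Answer: 10100000

Derivation:
Gen 0: 10010111
Gen 1 (rule 105): 00001101
Gen 2 (rule 75): 11111100
Gen 3 (rule 184): 11111010
Gen 4 (rule 109): 10001110
Gen 5 (rule 105): 00101010
Gen 6 (rule 75): 11000000
Gen 7 (rule 184): 10100000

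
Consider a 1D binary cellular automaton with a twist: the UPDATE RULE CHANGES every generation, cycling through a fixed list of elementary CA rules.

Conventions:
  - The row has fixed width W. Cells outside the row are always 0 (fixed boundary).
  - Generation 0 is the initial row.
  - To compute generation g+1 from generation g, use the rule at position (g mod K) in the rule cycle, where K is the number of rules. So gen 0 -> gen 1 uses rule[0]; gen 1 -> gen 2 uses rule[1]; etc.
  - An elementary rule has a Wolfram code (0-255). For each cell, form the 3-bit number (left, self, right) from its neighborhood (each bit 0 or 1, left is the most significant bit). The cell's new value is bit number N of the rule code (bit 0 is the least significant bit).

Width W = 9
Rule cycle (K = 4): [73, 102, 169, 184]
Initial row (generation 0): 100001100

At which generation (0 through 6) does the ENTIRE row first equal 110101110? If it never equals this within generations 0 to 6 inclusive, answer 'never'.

Answer: never

Derivation:
Gen 0: 100001100
Gen 1 (rule 73): 001101101
Gen 2 (rule 102): 010110111
Gen 3 (rule 169): 001101110
Gen 4 (rule 184): 001011101
Gen 5 (rule 73): 100010100
Gen 6 (rule 102): 100111100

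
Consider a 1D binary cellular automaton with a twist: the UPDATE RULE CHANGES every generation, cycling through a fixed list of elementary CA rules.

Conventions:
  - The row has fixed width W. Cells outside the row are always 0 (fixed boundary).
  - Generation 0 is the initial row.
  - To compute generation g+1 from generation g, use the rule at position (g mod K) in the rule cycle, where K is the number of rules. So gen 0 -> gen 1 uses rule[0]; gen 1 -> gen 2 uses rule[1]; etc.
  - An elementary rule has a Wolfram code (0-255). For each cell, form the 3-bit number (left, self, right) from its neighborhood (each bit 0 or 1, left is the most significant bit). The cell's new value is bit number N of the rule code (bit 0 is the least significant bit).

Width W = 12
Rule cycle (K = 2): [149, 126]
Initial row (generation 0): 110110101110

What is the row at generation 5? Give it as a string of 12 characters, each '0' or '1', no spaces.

Answer: 110011011000

Derivation:
Gen 0: 110110101110
Gen 1 (rule 149): 000000100101
Gen 2 (rule 126): 000001111111
Gen 3 (rule 149): 111100111110
Gen 4 (rule 126): 100111100011
Gen 5 (rule 149): 110011011000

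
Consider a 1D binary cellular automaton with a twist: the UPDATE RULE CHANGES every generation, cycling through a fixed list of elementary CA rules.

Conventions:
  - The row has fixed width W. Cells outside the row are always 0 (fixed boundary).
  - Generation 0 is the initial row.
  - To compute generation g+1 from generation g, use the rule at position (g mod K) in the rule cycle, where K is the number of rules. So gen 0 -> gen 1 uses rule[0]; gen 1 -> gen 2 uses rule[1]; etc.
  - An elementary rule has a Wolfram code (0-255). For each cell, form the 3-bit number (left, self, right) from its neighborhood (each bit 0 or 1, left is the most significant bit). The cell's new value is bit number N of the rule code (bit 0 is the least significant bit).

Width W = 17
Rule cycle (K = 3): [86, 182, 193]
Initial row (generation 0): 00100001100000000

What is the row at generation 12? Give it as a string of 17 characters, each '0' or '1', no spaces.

Gen 0: 00100001100000000
Gen 1 (rule 86): 01110010110000000
Gen 2 (rule 182): 10101111001000000
Gen 3 (rule 193): 00000111000011111
Gen 4 (rule 86): 00001001100100001
Gen 5 (rule 182): 00011110011110011
Gen 6 (rule 193): 11001110001110001
Gen 7 (rule 86): 01110011010011011
Gen 8 (rule 182): 10101100111100100
Gen 9 (rule 193): 00000100011100001
Gen 10 (rule 86): 00001110100110011
Gen 11 (rule 182): 00010101111001100
Gen 12 (rule 193): 11000000111000101

Answer: 11000000111000101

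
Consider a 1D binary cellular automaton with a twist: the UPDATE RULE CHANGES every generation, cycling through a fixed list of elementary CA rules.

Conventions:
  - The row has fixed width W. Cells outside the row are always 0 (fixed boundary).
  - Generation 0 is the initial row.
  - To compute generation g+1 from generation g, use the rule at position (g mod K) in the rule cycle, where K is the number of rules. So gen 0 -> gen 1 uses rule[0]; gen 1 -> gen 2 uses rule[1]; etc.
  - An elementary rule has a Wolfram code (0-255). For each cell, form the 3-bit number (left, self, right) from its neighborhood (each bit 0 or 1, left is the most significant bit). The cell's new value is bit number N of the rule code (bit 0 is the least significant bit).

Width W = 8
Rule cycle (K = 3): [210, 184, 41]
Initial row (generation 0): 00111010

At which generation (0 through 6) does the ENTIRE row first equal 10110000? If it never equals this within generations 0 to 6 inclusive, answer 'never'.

Answer: never

Derivation:
Gen 0: 00111010
Gen 1 (rule 210): 01011001
Gen 2 (rule 184): 00110100
Gen 3 (rule 41): 10101001
Gen 4 (rule 210): 00000110
Gen 5 (rule 184): 00000101
Gen 6 (rule 41): 11110010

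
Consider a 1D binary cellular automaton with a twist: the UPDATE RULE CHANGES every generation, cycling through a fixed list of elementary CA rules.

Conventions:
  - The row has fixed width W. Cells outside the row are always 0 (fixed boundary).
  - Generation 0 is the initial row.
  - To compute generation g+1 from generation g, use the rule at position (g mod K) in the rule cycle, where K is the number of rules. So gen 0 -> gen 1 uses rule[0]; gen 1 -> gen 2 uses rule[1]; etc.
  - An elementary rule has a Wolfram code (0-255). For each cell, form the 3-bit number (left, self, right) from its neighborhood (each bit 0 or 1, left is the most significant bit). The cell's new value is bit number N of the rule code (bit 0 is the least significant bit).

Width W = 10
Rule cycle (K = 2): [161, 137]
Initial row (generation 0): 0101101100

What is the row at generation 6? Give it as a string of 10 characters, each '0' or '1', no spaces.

Answer: 0000011100

Derivation:
Gen 0: 0101101100
Gen 1 (rule 161): 0010010001
Gen 2 (rule 137): 1000000100
Gen 3 (rule 161): 0011110001
Gen 4 (rule 137): 1011100100
Gen 5 (rule 161): 0101000001
Gen 6 (rule 137): 0000011100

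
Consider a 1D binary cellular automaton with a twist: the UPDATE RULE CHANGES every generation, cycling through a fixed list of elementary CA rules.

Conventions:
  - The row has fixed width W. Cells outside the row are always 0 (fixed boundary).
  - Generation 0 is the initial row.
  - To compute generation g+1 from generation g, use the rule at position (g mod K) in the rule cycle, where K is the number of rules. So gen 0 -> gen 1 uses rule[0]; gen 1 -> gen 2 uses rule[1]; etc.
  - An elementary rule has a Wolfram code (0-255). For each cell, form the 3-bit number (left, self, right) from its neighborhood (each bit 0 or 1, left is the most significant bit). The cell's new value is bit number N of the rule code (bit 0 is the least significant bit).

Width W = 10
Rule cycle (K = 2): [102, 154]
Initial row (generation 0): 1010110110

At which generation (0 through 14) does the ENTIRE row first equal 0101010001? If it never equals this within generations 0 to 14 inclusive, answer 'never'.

Gen 0: 1010110110
Gen 1 (rule 102): 1111011010
Gen 2 (rule 154): 1110010001
Gen 3 (rule 102): 0010110011
Gen 4 (rule 154): 0100101110
Gen 5 (rule 102): 1101110010
Gen 6 (rule 154): 1001101101
Gen 7 (rule 102): 1010110111
Gen 8 (rule 154): 0000100110
Gen 9 (rule 102): 0001101010
Gen 10 (rule 154): 0011000001
Gen 11 (rule 102): 0101000011
Gen 12 (rule 154): 1000100110
Gen 13 (rule 102): 1001101010
Gen 14 (rule 154): 0111000001

Answer: never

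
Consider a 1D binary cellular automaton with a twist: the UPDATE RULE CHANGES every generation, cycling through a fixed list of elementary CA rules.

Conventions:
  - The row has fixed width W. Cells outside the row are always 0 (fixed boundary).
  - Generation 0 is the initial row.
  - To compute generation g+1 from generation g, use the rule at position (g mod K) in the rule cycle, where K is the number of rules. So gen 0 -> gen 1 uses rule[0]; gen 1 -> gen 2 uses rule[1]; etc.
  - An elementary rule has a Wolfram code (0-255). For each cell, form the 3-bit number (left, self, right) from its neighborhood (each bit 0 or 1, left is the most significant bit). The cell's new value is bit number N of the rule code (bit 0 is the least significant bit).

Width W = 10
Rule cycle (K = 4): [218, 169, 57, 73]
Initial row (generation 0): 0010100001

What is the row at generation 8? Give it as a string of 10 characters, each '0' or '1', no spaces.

Gen 0: 0010100001
Gen 1 (rule 218): 0100010010
Gen 2 (rule 169): 0001000000
Gen 3 (rule 57): 1100111111
Gen 4 (rule 73): 1100100001
Gen 5 (rule 218): 1111010010
Gen 6 (rule 169): 1110100000
Gen 7 (rule 57): 1001011111
Gen 8 (rule 73): 0000010001

Answer: 0000010001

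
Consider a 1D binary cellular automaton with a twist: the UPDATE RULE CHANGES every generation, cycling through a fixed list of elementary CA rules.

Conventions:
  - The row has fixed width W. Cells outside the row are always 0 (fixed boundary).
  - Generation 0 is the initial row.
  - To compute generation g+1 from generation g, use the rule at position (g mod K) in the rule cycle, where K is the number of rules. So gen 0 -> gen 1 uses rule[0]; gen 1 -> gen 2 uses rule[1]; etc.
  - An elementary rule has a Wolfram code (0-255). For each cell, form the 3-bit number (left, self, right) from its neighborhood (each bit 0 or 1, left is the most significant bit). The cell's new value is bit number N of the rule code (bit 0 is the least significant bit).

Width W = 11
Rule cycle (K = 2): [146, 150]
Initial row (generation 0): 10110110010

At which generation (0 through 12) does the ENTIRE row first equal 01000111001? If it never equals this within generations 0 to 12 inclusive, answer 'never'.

Answer: never

Derivation:
Gen 0: 10110110010
Gen 1 (rule 146): 00000001101
Gen 2 (rule 150): 00000010001
Gen 3 (rule 146): 00000101010
Gen 4 (rule 150): 00001101011
Gen 5 (rule 146): 00010000000
Gen 6 (rule 150): 00111000000
Gen 7 (rule 146): 01010100000
Gen 8 (rule 150): 11010110000
Gen 9 (rule 146): 00000001000
Gen 10 (rule 150): 00000011100
Gen 11 (rule 146): 00000101010
Gen 12 (rule 150): 00001101011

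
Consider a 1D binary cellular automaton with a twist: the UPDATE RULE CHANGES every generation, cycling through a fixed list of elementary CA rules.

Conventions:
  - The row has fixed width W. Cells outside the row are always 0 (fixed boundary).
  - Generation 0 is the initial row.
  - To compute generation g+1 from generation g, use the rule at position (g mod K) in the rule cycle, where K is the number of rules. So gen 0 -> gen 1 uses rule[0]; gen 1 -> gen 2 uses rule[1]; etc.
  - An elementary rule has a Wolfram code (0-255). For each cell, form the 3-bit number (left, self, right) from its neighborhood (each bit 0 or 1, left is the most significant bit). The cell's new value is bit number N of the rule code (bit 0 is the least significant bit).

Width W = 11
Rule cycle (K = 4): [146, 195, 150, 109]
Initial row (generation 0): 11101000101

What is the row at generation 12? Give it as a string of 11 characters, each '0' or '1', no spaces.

Answer: 10100010010

Derivation:
Gen 0: 11101000101
Gen 1 (rule 146): 01000101000
Gen 2 (rule 195): 10011000011
Gen 3 (rule 150): 11100100100
Gen 4 (rule 109): 10100100101
Gen 5 (rule 146): 00011011000
Gen 6 (rule 195): 11101001011
Gen 7 (rule 150): 01001111000
Gen 8 (rule 109): 01001001011
Gen 9 (rule 146): 10110110000
Gen 10 (rule 195): 00010010111
Gen 11 (rule 150): 00111110010
Gen 12 (rule 109): 10100010010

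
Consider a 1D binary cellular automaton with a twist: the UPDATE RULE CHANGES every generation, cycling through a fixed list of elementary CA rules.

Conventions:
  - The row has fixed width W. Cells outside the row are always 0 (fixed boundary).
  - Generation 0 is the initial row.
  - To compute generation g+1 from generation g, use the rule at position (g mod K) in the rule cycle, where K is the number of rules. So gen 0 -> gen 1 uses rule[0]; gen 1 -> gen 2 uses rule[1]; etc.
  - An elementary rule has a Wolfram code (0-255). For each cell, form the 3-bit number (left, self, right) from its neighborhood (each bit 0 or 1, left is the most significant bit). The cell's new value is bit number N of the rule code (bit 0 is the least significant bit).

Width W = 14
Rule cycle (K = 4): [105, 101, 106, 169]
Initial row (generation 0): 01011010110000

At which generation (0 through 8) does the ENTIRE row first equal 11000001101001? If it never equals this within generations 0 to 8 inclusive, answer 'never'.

Gen 0: 01011010110000
Gen 1 (rule 105): 00111101110111
Gen 2 (rule 101): 10000110011001
Gen 3 (rule 106): 00001110111010
Gen 4 (rule 169): 11101101110100
Gen 5 (rule 105): 10111111011001
Gen 6 (rule 101): 11000001101001
Gen 7 (rule 106): 11000011110010
Gen 8 (rule 169): 10011011100000

Answer: 6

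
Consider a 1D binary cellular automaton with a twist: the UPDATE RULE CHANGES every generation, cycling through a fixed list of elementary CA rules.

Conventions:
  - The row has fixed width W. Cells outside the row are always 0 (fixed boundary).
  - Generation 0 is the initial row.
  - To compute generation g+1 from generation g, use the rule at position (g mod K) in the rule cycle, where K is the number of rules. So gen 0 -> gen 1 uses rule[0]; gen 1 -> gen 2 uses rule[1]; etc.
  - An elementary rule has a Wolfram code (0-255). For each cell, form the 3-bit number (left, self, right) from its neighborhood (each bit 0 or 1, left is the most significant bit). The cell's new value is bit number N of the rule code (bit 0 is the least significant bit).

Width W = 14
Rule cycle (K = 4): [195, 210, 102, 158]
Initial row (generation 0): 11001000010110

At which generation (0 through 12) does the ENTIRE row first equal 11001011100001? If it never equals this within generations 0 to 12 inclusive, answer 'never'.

Gen 0: 11001000010110
Gen 1 (rule 195): 01010011100010
Gen 2 (rule 210): 10001101110101
Gen 3 (rule 102): 10010110011111
Gen 4 (rule 158): 11110101111110
Gen 5 (rule 195): 01110000111110
Gen 6 (rule 210): 10111001011111
Gen 7 (rule 102): 11001011100001
Gen 8 (rule 158): 10111011010011
Gen 9 (rule 195): 00011001000101
Gen 10 (rule 210): 00101110101000
Gen 11 (rule 102): 01110011111000
Gen 12 (rule 158): 11101111110100

Answer: 7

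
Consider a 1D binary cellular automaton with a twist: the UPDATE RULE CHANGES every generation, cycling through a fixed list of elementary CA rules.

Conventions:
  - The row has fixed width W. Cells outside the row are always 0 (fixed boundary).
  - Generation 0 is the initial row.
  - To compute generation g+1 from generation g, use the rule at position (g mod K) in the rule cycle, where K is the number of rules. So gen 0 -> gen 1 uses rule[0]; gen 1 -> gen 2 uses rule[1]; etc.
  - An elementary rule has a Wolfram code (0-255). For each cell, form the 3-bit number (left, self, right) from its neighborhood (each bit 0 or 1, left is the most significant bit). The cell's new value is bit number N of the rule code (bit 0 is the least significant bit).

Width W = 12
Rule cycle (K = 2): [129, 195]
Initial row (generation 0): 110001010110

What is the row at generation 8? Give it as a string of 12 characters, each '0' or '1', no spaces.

Gen 0: 110001010110
Gen 1 (rule 129): 000100000000
Gen 2 (rule 195): 111001111111
Gen 3 (rule 129): 010000111110
Gen 4 (rule 195): 100111011110
Gen 5 (rule 129): 000010001100
Gen 6 (rule 195): 111100110101
Gen 7 (rule 129): 011000000000
Gen 8 (rule 195): 101011111111

Answer: 101011111111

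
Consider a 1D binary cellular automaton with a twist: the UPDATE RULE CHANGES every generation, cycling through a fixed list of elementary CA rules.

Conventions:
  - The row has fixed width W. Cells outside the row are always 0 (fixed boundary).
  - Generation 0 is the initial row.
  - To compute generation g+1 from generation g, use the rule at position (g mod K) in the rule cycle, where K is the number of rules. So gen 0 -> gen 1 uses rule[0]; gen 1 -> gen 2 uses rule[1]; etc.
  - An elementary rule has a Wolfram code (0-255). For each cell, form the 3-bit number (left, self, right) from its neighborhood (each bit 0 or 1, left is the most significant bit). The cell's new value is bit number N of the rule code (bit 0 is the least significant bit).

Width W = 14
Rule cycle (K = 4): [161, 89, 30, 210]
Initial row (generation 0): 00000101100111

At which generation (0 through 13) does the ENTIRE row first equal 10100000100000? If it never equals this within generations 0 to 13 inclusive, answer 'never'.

Gen 0: 00000101100111
Gen 1 (rule 161): 11110010000010
Gen 2 (rule 89): 10011001111001
Gen 3 (rule 30): 11110111000111
Gen 4 (rule 210): 01110011101011
Gen 5 (rule 161): 00100001010100
Gen 6 (rule 89): 10011100000011
Gen 7 (rule 30): 11110010000110
Gen 8 (rule 210): 01111101001011
Gen 9 (rule 161): 00111010000100
Gen 10 (rule 89): 10101001110011
Gen 11 (rule 30): 10101111001110
Gen 12 (rule 210): 00000111110111
Gen 13 (rule 161): 11110011101010

Answer: never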